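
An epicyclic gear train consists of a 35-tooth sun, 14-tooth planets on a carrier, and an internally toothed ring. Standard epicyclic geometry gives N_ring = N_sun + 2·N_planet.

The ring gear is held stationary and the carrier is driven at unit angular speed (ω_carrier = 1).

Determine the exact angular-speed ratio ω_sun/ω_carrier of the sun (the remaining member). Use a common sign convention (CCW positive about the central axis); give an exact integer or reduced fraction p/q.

14/5

N_ring = 35 + 2·14 = 63
35(ω_s−ω_c) = −63(ω_r−ω_c),  ω_r=0, ω_c=1
ω_s = 1 − (63/35)(0−1) = 14/5
ω_s/ω_c = 14/5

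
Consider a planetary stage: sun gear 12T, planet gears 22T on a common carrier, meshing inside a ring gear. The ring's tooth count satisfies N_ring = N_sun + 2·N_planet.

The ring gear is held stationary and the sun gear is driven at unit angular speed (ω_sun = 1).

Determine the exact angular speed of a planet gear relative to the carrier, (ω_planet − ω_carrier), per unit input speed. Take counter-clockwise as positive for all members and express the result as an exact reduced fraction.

N_ring = 12 + 2·22 = 56
12(ω_s−ω_c) = −56(ω_r−ω_c),  ω_r=0, ω_s=1
12(1−ω_c) = −56(0−ω_c)  ⇒  68ω_c = 12  ⇒  ω_c = 3/17
sun–planet: 12·(1−3/17) = −22·(ω_p−ω_c)  ⇒  ω_p−ω_c = −(12/22)·(14/17) = -84/187

-84/187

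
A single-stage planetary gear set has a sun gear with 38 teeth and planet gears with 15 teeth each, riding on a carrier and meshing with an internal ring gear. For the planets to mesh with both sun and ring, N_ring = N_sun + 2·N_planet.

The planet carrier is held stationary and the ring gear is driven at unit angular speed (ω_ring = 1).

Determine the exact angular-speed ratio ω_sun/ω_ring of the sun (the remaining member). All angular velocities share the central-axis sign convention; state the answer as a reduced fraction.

N_ring = 38 + 2·15 = 68
38(ω_s−ω_c) = −68(ω_r−ω_c),  ω_c=0, ω_r=1
ω_s = 0 − (68/38)(1−0) = -34/19
ω_s/ω_r = -34/19

-34/19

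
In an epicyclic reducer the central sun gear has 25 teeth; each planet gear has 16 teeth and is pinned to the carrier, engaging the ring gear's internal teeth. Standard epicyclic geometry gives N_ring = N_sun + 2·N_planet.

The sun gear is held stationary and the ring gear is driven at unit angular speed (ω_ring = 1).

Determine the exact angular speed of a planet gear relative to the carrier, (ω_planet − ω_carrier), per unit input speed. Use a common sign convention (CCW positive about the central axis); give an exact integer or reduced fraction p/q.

1425/1312

N_ring = 25 + 2·16 = 57
25(ω_s−ω_c) = −57(ω_r−ω_c),  ω_s=0, ω_r=1
25(0−ω_c) = −57(1−ω_c)  ⇒  82ω_c = 57  ⇒  ω_c = 57/82
sun–planet: 25·(0−57/82) = −16·(ω_p−ω_c)  ⇒  ω_p−ω_c = −(25/16)·(-57/82) = 1425/1312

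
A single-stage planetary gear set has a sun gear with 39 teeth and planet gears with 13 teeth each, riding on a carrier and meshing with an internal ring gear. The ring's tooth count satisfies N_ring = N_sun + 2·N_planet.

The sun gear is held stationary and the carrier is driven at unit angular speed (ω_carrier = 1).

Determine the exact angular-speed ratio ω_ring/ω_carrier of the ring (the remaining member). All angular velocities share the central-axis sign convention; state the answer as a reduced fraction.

8/5

N_ring = 39 + 2·13 = 65
39(ω_s−ω_c) = −65(ω_r−ω_c),  ω_s=0, ω_c=1
ω_r = 1 − (39/65)(0−1) = 8/5
ω_r/ω_c = 8/5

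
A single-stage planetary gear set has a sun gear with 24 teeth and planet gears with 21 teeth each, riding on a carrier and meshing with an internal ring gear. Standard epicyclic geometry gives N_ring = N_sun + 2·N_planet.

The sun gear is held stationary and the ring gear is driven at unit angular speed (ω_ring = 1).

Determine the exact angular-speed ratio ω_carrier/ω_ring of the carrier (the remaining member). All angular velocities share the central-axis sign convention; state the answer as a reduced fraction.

11/15

N_ring = 24 + 2·21 = 66
24(ω_s−ω_c) = −66(ω_r−ω_c),  ω_s=0, ω_r=1
24(0−ω_c) = −66(1−ω_c)  ⇒  90ω_c = 66  ⇒  ω_c = 11/15
ω_c/ω_r = 11/15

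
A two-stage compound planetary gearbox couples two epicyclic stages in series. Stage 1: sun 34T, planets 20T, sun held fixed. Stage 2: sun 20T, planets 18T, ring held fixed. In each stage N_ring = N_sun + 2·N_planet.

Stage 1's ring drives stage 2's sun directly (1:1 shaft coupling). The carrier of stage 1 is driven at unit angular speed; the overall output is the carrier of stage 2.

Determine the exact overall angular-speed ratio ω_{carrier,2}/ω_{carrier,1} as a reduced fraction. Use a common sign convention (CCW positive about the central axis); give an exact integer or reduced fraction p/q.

Stage 1: N_ring = 34 + 2·20 = 74
Stage 1: 34(ω_s−ω_c) = −74(ω_r−ω_c),  ω_s=0, ω_c=1
Stage 1: ω_r = 1 − (34/74)(0−1) = 54/37
  ⇒ ω_r¹/ω_c¹ = 54/37
Stage 2: N_ring = 20 + 2·18 = 56
Stage 2: 20(ω_s−ω_c) = −56(ω_r−ω_c),  ω_r=0, ω_s=1
Stage 2: 20(1−ω_c) = −56(0−ω_c)  ⇒  76ω_c = 20  ⇒  ω_c = 5/19
  ⇒ ω_c²/ω_s² = 5/19
Coupling ω_s² = ω_r¹ ⇒ overall = 54/37 × 5/19 = 270/703

270/703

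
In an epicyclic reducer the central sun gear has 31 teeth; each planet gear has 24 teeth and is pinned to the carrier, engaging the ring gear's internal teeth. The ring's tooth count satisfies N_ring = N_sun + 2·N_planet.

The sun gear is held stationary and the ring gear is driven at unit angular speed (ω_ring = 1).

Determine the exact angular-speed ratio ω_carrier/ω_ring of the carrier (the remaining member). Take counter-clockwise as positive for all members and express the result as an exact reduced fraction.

79/110

N_ring = 31 + 2·24 = 79
31(ω_s−ω_c) = −79(ω_r−ω_c),  ω_s=0, ω_r=1
31(0−ω_c) = −79(1−ω_c)  ⇒  110ω_c = 79  ⇒  ω_c = 79/110
ω_c/ω_r = 79/110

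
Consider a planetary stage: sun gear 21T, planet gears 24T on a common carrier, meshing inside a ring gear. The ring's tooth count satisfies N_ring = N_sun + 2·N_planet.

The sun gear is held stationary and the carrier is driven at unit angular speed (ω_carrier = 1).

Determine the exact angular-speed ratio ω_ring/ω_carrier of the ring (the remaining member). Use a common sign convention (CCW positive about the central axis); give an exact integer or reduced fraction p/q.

30/23

N_ring = 21 + 2·24 = 69
21(ω_s−ω_c) = −69(ω_r−ω_c),  ω_s=0, ω_c=1
ω_r = 1 − (21/69)(0−1) = 30/23
ω_r/ω_c = 30/23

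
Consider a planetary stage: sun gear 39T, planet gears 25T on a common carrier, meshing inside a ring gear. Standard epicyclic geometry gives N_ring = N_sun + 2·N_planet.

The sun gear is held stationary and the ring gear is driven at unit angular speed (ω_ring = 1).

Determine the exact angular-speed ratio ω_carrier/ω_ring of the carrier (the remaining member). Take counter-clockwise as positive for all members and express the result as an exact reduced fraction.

89/128

N_ring = 39 + 2·25 = 89
39(ω_s−ω_c) = −89(ω_r−ω_c),  ω_s=0, ω_r=1
39(0−ω_c) = −89(1−ω_c)  ⇒  128ω_c = 89  ⇒  ω_c = 89/128
ω_c/ω_r = 89/128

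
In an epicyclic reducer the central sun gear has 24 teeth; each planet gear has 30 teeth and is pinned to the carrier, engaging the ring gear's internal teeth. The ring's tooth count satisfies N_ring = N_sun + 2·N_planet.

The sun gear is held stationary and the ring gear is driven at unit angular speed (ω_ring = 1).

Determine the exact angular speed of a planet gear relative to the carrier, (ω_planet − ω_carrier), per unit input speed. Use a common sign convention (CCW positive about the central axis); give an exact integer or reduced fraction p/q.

N_ring = 24 + 2·30 = 84
24(ω_s−ω_c) = −84(ω_r−ω_c),  ω_s=0, ω_r=1
24(0−ω_c) = −84(1−ω_c)  ⇒  108ω_c = 84  ⇒  ω_c = 7/9
sun–planet: 24·(0−7/9) = −30·(ω_p−ω_c)  ⇒  ω_p−ω_c = −(24/30)·(-7/9) = 28/45

28/45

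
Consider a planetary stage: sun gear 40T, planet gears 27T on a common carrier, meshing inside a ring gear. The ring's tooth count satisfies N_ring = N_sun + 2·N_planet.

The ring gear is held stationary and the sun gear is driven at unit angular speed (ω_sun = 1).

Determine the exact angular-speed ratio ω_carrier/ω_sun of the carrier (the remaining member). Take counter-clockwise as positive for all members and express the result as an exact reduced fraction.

20/67

N_ring = 40 + 2·27 = 94
40(ω_s−ω_c) = −94(ω_r−ω_c),  ω_r=0, ω_s=1
40(1−ω_c) = −94(0−ω_c)  ⇒  134ω_c = 40  ⇒  ω_c = 20/67
ω_c/ω_s = 20/67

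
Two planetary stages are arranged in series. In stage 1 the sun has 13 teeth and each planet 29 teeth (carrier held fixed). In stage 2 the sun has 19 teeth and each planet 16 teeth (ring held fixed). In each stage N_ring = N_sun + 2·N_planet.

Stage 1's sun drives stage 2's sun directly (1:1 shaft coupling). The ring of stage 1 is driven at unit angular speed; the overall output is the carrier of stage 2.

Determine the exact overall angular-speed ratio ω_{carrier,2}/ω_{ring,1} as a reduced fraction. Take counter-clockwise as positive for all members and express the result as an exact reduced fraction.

Stage 1: N_ring = 13 + 2·29 = 71
Stage 1: 13(ω_s−ω_c) = −71(ω_r−ω_c),  ω_c=0, ω_r=1
Stage 1: ω_s = 0 − (71/13)(1−0) = -71/13
  ⇒ ω_s¹/ω_r¹ = -71/13
Stage 2: N_ring = 19 + 2·16 = 51
Stage 2: 19(ω_s−ω_c) = −51(ω_r−ω_c),  ω_r=0, ω_s=1
Stage 2: 19(1−ω_c) = −51(0−ω_c)  ⇒  70ω_c = 19  ⇒  ω_c = 19/70
  ⇒ ω_c²/ω_s² = 19/70
Coupling ω_s² = ω_s¹ ⇒ overall = -71/13 × 19/70 = -1349/910

-1349/910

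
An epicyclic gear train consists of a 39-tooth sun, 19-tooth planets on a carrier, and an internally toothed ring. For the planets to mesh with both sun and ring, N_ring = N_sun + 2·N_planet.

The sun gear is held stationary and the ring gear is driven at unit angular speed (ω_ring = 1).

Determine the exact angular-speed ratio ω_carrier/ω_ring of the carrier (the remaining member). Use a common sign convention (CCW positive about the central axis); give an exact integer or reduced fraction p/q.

77/116

N_ring = 39 + 2·19 = 77
39(ω_s−ω_c) = −77(ω_r−ω_c),  ω_s=0, ω_r=1
39(0−ω_c) = −77(1−ω_c)  ⇒  116ω_c = 77  ⇒  ω_c = 77/116
ω_c/ω_r = 77/116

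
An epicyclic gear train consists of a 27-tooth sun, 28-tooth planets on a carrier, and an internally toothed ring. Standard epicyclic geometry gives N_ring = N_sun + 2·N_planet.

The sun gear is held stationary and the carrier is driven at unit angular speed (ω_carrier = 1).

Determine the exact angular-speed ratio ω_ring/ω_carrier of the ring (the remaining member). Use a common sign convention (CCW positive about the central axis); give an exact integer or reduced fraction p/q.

N_ring = 27 + 2·28 = 83
27(ω_s−ω_c) = −83(ω_r−ω_c),  ω_s=0, ω_c=1
ω_r = 1 − (27/83)(0−1) = 110/83
ω_r/ω_c = 110/83

110/83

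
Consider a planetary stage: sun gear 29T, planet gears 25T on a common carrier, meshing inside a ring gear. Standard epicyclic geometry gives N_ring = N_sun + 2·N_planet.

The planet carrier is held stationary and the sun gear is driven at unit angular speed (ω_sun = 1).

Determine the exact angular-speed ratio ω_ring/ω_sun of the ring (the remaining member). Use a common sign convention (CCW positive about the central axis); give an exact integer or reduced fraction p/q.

N_ring = 29 + 2·25 = 79
29(ω_s−ω_c) = −79(ω_r−ω_c),  ω_c=0, ω_s=1
ω_r = 0 − (29/79)(1−0) = -29/79
ω_r/ω_s = -29/79

-29/79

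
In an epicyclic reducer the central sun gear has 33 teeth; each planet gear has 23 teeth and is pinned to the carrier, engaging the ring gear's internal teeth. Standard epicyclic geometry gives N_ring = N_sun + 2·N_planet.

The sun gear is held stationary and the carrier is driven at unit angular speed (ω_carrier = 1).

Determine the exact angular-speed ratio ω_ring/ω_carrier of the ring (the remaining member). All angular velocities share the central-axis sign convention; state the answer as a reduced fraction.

N_ring = 33 + 2·23 = 79
33(ω_s−ω_c) = −79(ω_r−ω_c),  ω_s=0, ω_c=1
ω_r = 1 − (33/79)(0−1) = 112/79
ω_r/ω_c = 112/79

112/79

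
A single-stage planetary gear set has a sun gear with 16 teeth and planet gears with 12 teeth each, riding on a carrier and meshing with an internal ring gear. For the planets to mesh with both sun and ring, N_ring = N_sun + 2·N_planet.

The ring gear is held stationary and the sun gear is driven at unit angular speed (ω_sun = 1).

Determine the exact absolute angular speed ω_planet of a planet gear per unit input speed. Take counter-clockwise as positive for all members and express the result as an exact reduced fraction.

N_ring = 16 + 2·12 = 40
16(ω_s−ω_c) = −40(ω_r−ω_c),  ω_r=0, ω_s=1
16(1−ω_c) = −40(0−ω_c)  ⇒  56ω_c = 16  ⇒  ω_c = 2/7
sun–planet: 16·(1−2/7) = −12·(ω_p−ω_c)  ⇒  ω_p−ω_c = −(16/12)·(5/7) = -20/21
ω_p = 2/7 − 20/21 = -2/3

-2/3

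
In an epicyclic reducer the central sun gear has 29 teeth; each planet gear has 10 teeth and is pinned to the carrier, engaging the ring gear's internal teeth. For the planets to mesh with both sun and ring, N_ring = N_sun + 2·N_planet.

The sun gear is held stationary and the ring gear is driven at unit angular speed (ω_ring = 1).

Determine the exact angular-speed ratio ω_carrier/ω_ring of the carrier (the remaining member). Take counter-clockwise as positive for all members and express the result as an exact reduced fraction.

49/78

N_ring = 29 + 2·10 = 49
29(ω_s−ω_c) = −49(ω_r−ω_c),  ω_s=0, ω_r=1
29(0−ω_c) = −49(1−ω_c)  ⇒  78ω_c = 49  ⇒  ω_c = 49/78
ω_c/ω_r = 49/78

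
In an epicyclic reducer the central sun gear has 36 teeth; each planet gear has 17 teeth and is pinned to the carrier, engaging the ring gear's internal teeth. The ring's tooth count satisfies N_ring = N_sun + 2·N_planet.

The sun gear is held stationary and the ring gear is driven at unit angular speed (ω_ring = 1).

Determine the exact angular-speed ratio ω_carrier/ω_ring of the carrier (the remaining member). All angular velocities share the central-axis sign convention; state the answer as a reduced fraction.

35/53

N_ring = 36 + 2·17 = 70
36(ω_s−ω_c) = −70(ω_r−ω_c),  ω_s=0, ω_r=1
36(0−ω_c) = −70(1−ω_c)  ⇒  106ω_c = 70  ⇒  ω_c = 35/53
ω_c/ω_r = 35/53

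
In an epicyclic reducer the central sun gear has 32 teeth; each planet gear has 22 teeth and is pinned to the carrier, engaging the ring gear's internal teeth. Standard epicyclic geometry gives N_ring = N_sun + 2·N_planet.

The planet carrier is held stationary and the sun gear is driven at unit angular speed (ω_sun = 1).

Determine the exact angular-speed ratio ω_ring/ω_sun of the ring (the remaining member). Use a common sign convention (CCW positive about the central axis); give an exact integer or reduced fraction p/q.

-8/19

N_ring = 32 + 2·22 = 76
32(ω_s−ω_c) = −76(ω_r−ω_c),  ω_c=0, ω_s=1
ω_r = 0 − (32/76)(1−0) = -8/19
ω_r/ω_s = -8/19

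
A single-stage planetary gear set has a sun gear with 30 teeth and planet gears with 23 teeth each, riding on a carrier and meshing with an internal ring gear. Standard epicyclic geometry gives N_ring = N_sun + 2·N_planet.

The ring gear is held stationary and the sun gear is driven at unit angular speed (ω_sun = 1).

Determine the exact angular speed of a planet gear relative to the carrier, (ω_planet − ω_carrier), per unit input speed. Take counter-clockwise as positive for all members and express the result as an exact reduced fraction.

-1140/1219

N_ring = 30 + 2·23 = 76
30(ω_s−ω_c) = −76(ω_r−ω_c),  ω_r=0, ω_s=1
30(1−ω_c) = −76(0−ω_c)  ⇒  106ω_c = 30  ⇒  ω_c = 15/53
sun–planet: 30·(1−15/53) = −23·(ω_p−ω_c)  ⇒  ω_p−ω_c = −(30/23)·(38/53) = -1140/1219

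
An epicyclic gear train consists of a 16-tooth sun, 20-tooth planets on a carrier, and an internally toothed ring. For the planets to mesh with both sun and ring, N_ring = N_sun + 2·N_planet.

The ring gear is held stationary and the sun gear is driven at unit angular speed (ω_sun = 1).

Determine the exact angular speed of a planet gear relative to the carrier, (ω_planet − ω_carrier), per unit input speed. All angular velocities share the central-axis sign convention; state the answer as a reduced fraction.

N_ring = 16 + 2·20 = 56
16(ω_s−ω_c) = −56(ω_r−ω_c),  ω_r=0, ω_s=1
16(1−ω_c) = −56(0−ω_c)  ⇒  72ω_c = 16  ⇒  ω_c = 2/9
sun–planet: 16·(1−2/9) = −20·(ω_p−ω_c)  ⇒  ω_p−ω_c = −(16/20)·(7/9) = -28/45

-28/45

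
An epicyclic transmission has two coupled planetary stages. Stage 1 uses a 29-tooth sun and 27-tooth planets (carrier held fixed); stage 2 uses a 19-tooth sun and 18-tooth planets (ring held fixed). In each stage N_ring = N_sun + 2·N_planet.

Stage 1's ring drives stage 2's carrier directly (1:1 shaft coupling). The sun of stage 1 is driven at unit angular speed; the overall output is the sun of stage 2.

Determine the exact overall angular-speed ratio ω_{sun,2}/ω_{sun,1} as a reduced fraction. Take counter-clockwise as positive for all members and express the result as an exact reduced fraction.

-2146/1577

Stage 1: N_ring = 29 + 2·27 = 83
Stage 1: 29(ω_s−ω_c) = −83(ω_r−ω_c),  ω_c=0, ω_s=1
Stage 1: ω_r = 0 − (29/83)(1−0) = -29/83
  ⇒ ω_r¹/ω_s¹ = -29/83
Stage 2: N_ring = 19 + 2·18 = 55
Stage 2: 19(ω_s−ω_c) = −55(ω_r−ω_c),  ω_r=0, ω_c=1
Stage 2: ω_s = 1 − (55/19)(0−1) = 74/19
  ⇒ ω_s²/ω_c² = 74/19
Coupling ω_c² = ω_r¹ ⇒ overall = -29/83 × 74/19 = -2146/1577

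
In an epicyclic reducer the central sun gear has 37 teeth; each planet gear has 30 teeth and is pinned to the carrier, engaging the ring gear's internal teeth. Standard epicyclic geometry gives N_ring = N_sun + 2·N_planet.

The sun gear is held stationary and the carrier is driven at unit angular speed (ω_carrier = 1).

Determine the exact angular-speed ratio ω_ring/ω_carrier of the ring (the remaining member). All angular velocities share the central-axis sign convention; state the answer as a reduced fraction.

N_ring = 37 + 2·30 = 97
37(ω_s−ω_c) = −97(ω_r−ω_c),  ω_s=0, ω_c=1
ω_r = 1 − (37/97)(0−1) = 134/97
ω_r/ω_c = 134/97

134/97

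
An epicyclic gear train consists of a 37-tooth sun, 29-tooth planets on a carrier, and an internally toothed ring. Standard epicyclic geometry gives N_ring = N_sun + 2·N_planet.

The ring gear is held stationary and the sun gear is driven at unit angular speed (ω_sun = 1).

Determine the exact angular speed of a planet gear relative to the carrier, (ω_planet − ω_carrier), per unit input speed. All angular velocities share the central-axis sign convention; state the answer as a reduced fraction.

-3515/3828

N_ring = 37 + 2·29 = 95
37(ω_s−ω_c) = −95(ω_r−ω_c),  ω_r=0, ω_s=1
37(1−ω_c) = −95(0−ω_c)  ⇒  132ω_c = 37  ⇒  ω_c = 37/132
sun–planet: 37·(1−37/132) = −29·(ω_p−ω_c)  ⇒  ω_p−ω_c = −(37/29)·(95/132) = -3515/3828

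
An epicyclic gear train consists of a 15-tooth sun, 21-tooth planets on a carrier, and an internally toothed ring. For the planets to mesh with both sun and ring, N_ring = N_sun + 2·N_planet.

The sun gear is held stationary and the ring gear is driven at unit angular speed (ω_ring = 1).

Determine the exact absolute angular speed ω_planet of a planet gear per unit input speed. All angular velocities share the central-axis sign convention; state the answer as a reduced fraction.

N_ring = 15 + 2·21 = 57
15(ω_s−ω_c) = −57(ω_r−ω_c),  ω_s=0, ω_r=1
15(0−ω_c) = −57(1−ω_c)  ⇒  72ω_c = 57  ⇒  ω_c = 19/24
sun–planet: 15·(0−19/24) = −21·(ω_p−ω_c)  ⇒  ω_p−ω_c = −(15/21)·(-19/24) = 95/168
ω_p = 19/24 + 95/168 = 19/14

19/14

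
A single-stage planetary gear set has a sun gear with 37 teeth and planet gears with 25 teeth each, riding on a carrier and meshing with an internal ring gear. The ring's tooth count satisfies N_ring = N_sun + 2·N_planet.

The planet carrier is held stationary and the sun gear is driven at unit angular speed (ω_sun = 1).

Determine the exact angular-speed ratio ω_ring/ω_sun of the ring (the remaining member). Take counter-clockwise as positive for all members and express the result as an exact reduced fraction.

-37/87

N_ring = 37 + 2·25 = 87
37(ω_s−ω_c) = −87(ω_r−ω_c),  ω_c=0, ω_s=1
ω_r = 0 − (37/87)(1−0) = -37/87
ω_r/ω_s = -37/87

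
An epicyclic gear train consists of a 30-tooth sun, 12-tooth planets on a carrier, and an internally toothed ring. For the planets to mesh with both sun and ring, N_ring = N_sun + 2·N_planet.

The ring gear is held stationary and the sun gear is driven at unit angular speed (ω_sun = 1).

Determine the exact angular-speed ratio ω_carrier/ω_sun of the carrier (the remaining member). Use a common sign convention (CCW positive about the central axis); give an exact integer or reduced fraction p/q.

N_ring = 30 + 2·12 = 54
30(ω_s−ω_c) = −54(ω_r−ω_c),  ω_r=0, ω_s=1
30(1−ω_c) = −54(0−ω_c)  ⇒  84ω_c = 30  ⇒  ω_c = 5/14
ω_c/ω_s = 5/14

5/14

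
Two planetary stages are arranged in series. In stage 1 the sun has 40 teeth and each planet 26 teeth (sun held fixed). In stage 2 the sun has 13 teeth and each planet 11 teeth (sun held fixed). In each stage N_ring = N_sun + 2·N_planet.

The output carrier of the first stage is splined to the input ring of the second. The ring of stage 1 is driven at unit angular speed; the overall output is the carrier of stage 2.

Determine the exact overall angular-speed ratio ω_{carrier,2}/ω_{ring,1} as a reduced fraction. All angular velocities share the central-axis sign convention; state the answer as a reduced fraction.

Stage 1: N_ring = 40 + 2·26 = 92
Stage 1: 40(ω_s−ω_c) = −92(ω_r−ω_c),  ω_s=0, ω_r=1
Stage 1: 40(0−ω_c) = −92(1−ω_c)  ⇒  132ω_c = 92  ⇒  ω_c = 23/33
  ⇒ ω_c¹/ω_r¹ = 23/33
Stage 2: N_ring = 13 + 2·11 = 35
Stage 2: 13(ω_s−ω_c) = −35(ω_r−ω_c),  ω_s=0, ω_r=1
Stage 2: 13(0−ω_c) = −35(1−ω_c)  ⇒  48ω_c = 35  ⇒  ω_c = 35/48
  ⇒ ω_c²/ω_r² = 35/48
Coupling ω_r² = ω_c¹ ⇒ overall = 23/33 × 35/48 = 805/1584

805/1584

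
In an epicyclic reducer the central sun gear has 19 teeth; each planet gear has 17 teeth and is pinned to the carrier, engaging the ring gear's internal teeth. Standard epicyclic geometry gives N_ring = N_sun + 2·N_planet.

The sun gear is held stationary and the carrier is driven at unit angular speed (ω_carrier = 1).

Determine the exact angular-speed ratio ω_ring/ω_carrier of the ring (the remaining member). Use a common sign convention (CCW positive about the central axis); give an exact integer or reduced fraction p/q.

72/53

N_ring = 19 + 2·17 = 53
19(ω_s−ω_c) = −53(ω_r−ω_c),  ω_s=0, ω_c=1
ω_r = 1 − (19/53)(0−1) = 72/53
ω_r/ω_c = 72/53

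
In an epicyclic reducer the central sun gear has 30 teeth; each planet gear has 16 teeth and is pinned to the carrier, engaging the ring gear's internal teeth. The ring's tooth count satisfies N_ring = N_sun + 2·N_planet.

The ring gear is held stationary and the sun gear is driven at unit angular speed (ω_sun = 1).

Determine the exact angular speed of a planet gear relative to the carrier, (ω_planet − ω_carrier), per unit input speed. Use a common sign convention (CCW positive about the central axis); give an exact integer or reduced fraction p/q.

-465/368

N_ring = 30 + 2·16 = 62
30(ω_s−ω_c) = −62(ω_r−ω_c),  ω_r=0, ω_s=1
30(1−ω_c) = −62(0−ω_c)  ⇒  92ω_c = 30  ⇒  ω_c = 15/46
sun–planet: 30·(1−15/46) = −16·(ω_p−ω_c)  ⇒  ω_p−ω_c = −(30/16)·(31/46) = -465/368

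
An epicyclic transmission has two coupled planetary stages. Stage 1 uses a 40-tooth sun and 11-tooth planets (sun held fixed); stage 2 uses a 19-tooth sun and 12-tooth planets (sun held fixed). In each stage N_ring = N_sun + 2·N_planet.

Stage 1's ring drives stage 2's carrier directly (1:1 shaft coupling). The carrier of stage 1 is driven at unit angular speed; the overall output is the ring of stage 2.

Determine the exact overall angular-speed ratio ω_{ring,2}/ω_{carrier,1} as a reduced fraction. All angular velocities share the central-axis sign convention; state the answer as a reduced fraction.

102/43

Stage 1: N_ring = 40 + 2·11 = 62
Stage 1: 40(ω_s−ω_c) = −62(ω_r−ω_c),  ω_s=0, ω_c=1
Stage 1: ω_r = 1 − (40/62)(0−1) = 51/31
  ⇒ ω_r¹/ω_c¹ = 51/31
Stage 2: N_ring = 19 + 2·12 = 43
Stage 2: 19(ω_s−ω_c) = −43(ω_r−ω_c),  ω_s=0, ω_c=1
Stage 2: ω_r = 1 − (19/43)(0−1) = 62/43
  ⇒ ω_r²/ω_c² = 62/43
Coupling ω_c² = ω_r¹ ⇒ overall = 51/31 × 62/43 = 102/43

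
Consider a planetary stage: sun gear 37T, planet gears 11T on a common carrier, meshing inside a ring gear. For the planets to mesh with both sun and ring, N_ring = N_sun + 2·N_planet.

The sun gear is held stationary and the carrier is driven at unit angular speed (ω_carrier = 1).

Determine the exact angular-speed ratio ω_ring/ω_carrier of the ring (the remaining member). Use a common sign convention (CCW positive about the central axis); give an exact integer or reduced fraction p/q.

N_ring = 37 + 2·11 = 59
37(ω_s−ω_c) = −59(ω_r−ω_c),  ω_s=0, ω_c=1
ω_r = 1 − (37/59)(0−1) = 96/59
ω_r/ω_c = 96/59

96/59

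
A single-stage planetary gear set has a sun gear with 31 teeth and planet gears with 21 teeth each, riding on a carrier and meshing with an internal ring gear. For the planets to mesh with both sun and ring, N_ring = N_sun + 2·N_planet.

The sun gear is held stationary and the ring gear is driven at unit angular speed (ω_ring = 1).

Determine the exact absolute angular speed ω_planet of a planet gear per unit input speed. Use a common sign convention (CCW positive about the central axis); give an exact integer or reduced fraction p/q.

73/42

N_ring = 31 + 2·21 = 73
31(ω_s−ω_c) = −73(ω_r−ω_c),  ω_s=0, ω_r=1
31(0−ω_c) = −73(1−ω_c)  ⇒  104ω_c = 73  ⇒  ω_c = 73/104
sun–planet: 31·(0−73/104) = −21·(ω_p−ω_c)  ⇒  ω_p−ω_c = −(31/21)·(-73/104) = 2263/2184
ω_p = 73/104 + 2263/2184 = 73/42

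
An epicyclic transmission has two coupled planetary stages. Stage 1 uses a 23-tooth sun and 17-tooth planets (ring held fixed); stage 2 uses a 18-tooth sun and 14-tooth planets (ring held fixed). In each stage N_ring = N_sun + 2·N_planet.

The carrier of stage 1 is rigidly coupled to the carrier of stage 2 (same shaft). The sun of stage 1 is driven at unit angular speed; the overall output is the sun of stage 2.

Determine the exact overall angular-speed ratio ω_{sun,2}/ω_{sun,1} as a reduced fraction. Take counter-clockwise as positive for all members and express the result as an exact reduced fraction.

Stage 1: N_ring = 23 + 2·17 = 57
Stage 1: 23(ω_s−ω_c) = −57(ω_r−ω_c),  ω_r=0, ω_s=1
Stage 1: 23(1−ω_c) = −57(0−ω_c)  ⇒  80ω_c = 23  ⇒  ω_c = 23/80
  ⇒ ω_c¹/ω_s¹ = 23/80
Stage 2: N_ring = 18 + 2·14 = 46
Stage 2: 18(ω_s−ω_c) = −46(ω_r−ω_c),  ω_r=0, ω_c=1
Stage 2: ω_s = 1 − (46/18)(0−1) = 32/9
  ⇒ ω_s²/ω_c² = 32/9
Coupling ω_c² = ω_c¹ ⇒ overall = 23/80 × 32/9 = 46/45

46/45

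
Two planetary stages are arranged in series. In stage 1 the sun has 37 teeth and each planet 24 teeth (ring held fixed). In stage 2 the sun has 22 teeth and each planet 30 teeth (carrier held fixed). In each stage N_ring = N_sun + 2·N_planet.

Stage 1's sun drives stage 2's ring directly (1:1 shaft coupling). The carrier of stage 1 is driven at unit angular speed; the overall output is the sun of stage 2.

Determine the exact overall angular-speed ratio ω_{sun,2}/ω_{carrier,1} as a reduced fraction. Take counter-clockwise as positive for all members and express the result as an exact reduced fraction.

-5002/407

Stage 1: N_ring = 37 + 2·24 = 85
Stage 1: 37(ω_s−ω_c) = −85(ω_r−ω_c),  ω_r=0, ω_c=1
Stage 1: ω_s = 1 − (85/37)(0−1) = 122/37
  ⇒ ω_s¹/ω_c¹ = 122/37
Stage 2: N_ring = 22 + 2·30 = 82
Stage 2: 22(ω_s−ω_c) = −82(ω_r−ω_c),  ω_c=0, ω_r=1
Stage 2: ω_s = 0 − (82/22)(1−0) = -41/11
  ⇒ ω_s²/ω_r² = -41/11
Coupling ω_r² = ω_s¹ ⇒ overall = 122/37 × -41/11 = -5002/407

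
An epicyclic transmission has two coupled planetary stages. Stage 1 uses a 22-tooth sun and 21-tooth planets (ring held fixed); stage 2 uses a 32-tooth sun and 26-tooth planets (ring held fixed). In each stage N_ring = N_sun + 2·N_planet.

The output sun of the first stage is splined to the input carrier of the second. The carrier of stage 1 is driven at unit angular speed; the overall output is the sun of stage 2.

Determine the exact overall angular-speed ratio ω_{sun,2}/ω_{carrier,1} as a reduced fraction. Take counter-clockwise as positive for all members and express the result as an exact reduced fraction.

Stage 1: N_ring = 22 + 2·21 = 64
Stage 1: 22(ω_s−ω_c) = −64(ω_r−ω_c),  ω_r=0, ω_c=1
Stage 1: ω_s = 1 − (64/22)(0−1) = 43/11
  ⇒ ω_s¹/ω_c¹ = 43/11
Stage 2: N_ring = 32 + 2·26 = 84
Stage 2: 32(ω_s−ω_c) = −84(ω_r−ω_c),  ω_r=0, ω_c=1
Stage 2: ω_s = 1 − (84/32)(0−1) = 29/8
  ⇒ ω_s²/ω_c² = 29/8
Coupling ω_c² = ω_s¹ ⇒ overall = 43/11 × 29/8 = 1247/88

1247/88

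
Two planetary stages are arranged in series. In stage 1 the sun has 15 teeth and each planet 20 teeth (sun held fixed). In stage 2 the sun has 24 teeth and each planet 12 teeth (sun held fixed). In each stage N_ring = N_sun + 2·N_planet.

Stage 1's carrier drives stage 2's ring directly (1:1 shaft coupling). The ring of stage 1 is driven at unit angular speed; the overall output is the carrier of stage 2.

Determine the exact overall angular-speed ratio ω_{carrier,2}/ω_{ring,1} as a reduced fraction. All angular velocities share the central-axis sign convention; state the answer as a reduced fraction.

Stage 1: N_ring = 15 + 2·20 = 55
Stage 1: 15(ω_s−ω_c) = −55(ω_r−ω_c),  ω_s=0, ω_r=1
Stage 1: 15(0−ω_c) = −55(1−ω_c)  ⇒  70ω_c = 55  ⇒  ω_c = 11/14
  ⇒ ω_c¹/ω_r¹ = 11/14
Stage 2: N_ring = 24 + 2·12 = 48
Stage 2: 24(ω_s−ω_c) = −48(ω_r−ω_c),  ω_s=0, ω_r=1
Stage 2: 24(0−ω_c) = −48(1−ω_c)  ⇒  72ω_c = 48  ⇒  ω_c = 2/3
  ⇒ ω_c²/ω_r² = 2/3
Coupling ω_r² = ω_c¹ ⇒ overall = 11/14 × 2/3 = 11/21

11/21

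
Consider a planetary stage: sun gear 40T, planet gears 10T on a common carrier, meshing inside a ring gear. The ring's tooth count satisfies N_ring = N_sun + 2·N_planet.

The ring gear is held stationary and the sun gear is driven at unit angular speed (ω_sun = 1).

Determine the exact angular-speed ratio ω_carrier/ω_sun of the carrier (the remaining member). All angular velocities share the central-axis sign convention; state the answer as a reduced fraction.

N_ring = 40 + 2·10 = 60
40(ω_s−ω_c) = −60(ω_r−ω_c),  ω_r=0, ω_s=1
40(1−ω_c) = −60(0−ω_c)  ⇒  100ω_c = 40  ⇒  ω_c = 2/5
ω_c/ω_s = 2/5

2/5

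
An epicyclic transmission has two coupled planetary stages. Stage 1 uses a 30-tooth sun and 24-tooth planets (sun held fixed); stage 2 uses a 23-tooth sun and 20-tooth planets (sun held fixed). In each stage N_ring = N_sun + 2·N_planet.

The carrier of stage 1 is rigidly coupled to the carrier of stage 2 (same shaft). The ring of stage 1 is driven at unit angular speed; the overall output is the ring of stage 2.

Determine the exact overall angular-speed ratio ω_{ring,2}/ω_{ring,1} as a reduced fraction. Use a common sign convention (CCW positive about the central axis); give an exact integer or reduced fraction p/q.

559/567

Stage 1: N_ring = 30 + 2·24 = 78
Stage 1: 30(ω_s−ω_c) = −78(ω_r−ω_c),  ω_s=0, ω_r=1
Stage 1: 30(0−ω_c) = −78(1−ω_c)  ⇒  108ω_c = 78  ⇒  ω_c = 13/18
  ⇒ ω_c¹/ω_r¹ = 13/18
Stage 2: N_ring = 23 + 2·20 = 63
Stage 2: 23(ω_s−ω_c) = −63(ω_r−ω_c),  ω_s=0, ω_c=1
Stage 2: ω_r = 1 − (23/63)(0−1) = 86/63
  ⇒ ω_r²/ω_c² = 86/63
Coupling ω_c² = ω_c¹ ⇒ overall = 13/18 × 86/63 = 559/567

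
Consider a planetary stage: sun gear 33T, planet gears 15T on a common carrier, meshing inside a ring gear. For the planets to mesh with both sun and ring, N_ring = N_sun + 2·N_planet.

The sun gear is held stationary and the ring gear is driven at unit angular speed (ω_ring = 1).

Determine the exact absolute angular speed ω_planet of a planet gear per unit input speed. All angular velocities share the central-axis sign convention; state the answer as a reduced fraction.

N_ring = 33 + 2·15 = 63
33(ω_s−ω_c) = −63(ω_r−ω_c),  ω_s=0, ω_r=1
33(0−ω_c) = −63(1−ω_c)  ⇒  96ω_c = 63  ⇒  ω_c = 21/32
sun–planet: 33·(0−21/32) = −15·(ω_p−ω_c)  ⇒  ω_p−ω_c = −(33/15)·(-21/32) = 231/160
ω_p = 21/32 + 231/160 = 21/10

21/10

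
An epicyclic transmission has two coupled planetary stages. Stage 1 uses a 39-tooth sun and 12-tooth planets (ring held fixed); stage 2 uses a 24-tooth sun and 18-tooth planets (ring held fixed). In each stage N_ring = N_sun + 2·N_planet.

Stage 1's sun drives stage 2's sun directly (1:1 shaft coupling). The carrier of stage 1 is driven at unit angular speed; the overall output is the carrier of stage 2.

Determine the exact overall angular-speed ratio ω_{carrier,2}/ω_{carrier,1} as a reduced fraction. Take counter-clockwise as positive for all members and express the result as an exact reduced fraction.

Stage 1: N_ring = 39 + 2·12 = 63
Stage 1: 39(ω_s−ω_c) = −63(ω_r−ω_c),  ω_r=0, ω_c=1
Stage 1: ω_s = 1 − (63/39)(0−1) = 34/13
  ⇒ ω_s¹/ω_c¹ = 34/13
Stage 2: N_ring = 24 + 2·18 = 60
Stage 2: 24(ω_s−ω_c) = −60(ω_r−ω_c),  ω_r=0, ω_s=1
Stage 2: 24(1−ω_c) = −60(0−ω_c)  ⇒  84ω_c = 24  ⇒  ω_c = 2/7
  ⇒ ω_c²/ω_s² = 2/7
Coupling ω_s² = ω_s¹ ⇒ overall = 34/13 × 2/7 = 68/91

68/91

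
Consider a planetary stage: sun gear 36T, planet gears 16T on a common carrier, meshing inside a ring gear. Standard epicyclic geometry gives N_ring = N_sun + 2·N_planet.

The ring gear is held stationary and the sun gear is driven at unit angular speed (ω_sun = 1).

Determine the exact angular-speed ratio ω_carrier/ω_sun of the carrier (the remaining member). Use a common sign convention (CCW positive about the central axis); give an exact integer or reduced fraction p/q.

N_ring = 36 + 2·16 = 68
36(ω_s−ω_c) = −68(ω_r−ω_c),  ω_r=0, ω_s=1
36(1−ω_c) = −68(0−ω_c)  ⇒  104ω_c = 36  ⇒  ω_c = 9/26
ω_c/ω_s = 9/26

9/26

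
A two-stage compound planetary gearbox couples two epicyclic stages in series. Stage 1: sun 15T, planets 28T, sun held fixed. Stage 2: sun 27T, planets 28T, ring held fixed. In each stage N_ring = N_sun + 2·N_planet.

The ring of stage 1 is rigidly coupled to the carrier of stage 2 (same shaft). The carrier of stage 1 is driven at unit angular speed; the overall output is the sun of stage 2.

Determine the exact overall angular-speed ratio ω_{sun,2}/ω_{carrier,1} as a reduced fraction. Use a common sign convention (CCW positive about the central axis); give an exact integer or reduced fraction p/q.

Stage 1: N_ring = 15 + 2·28 = 71
Stage 1: 15(ω_s−ω_c) = −71(ω_r−ω_c),  ω_s=0, ω_c=1
Stage 1: ω_r = 1 − (15/71)(0−1) = 86/71
  ⇒ ω_r¹/ω_c¹ = 86/71
Stage 2: N_ring = 27 + 2·28 = 83
Stage 2: 27(ω_s−ω_c) = −83(ω_r−ω_c),  ω_r=0, ω_c=1
Stage 2: ω_s = 1 − (83/27)(0−1) = 110/27
  ⇒ ω_s²/ω_c² = 110/27
Coupling ω_c² = ω_r¹ ⇒ overall = 86/71 × 110/27 = 9460/1917

9460/1917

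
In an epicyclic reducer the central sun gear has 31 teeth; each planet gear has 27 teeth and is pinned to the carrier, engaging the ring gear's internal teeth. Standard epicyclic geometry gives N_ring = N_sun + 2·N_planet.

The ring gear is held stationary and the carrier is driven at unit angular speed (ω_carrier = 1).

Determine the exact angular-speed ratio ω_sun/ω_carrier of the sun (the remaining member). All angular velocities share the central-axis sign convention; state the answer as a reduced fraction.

N_ring = 31 + 2·27 = 85
31(ω_s−ω_c) = −85(ω_r−ω_c),  ω_r=0, ω_c=1
ω_s = 1 − (85/31)(0−1) = 116/31
ω_s/ω_c = 116/31

116/31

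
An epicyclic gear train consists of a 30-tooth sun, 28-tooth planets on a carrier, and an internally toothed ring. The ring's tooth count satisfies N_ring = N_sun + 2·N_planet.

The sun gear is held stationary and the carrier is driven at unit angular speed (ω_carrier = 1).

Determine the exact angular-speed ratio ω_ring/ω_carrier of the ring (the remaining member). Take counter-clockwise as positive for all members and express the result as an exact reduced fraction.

N_ring = 30 + 2·28 = 86
30(ω_s−ω_c) = −86(ω_r−ω_c),  ω_s=0, ω_c=1
ω_r = 1 − (30/86)(0−1) = 58/43
ω_r/ω_c = 58/43

58/43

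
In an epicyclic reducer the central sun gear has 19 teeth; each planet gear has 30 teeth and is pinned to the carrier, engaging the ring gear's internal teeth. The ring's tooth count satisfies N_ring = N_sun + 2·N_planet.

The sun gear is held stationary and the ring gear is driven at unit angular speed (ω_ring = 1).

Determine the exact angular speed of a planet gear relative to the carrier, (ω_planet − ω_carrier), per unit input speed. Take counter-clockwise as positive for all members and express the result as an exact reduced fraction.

1501/2940

N_ring = 19 + 2·30 = 79
19(ω_s−ω_c) = −79(ω_r−ω_c),  ω_s=0, ω_r=1
19(0−ω_c) = −79(1−ω_c)  ⇒  98ω_c = 79  ⇒  ω_c = 79/98
sun–planet: 19·(0−79/98) = −30·(ω_p−ω_c)  ⇒  ω_p−ω_c = −(19/30)·(-79/98) = 1501/2940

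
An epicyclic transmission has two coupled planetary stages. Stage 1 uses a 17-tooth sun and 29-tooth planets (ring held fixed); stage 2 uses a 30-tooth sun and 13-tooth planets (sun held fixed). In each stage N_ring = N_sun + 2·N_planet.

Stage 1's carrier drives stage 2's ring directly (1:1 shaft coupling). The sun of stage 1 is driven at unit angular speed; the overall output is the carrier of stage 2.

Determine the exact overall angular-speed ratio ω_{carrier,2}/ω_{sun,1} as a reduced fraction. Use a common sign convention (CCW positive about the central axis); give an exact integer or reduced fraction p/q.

119/989

Stage 1: N_ring = 17 + 2·29 = 75
Stage 1: 17(ω_s−ω_c) = −75(ω_r−ω_c),  ω_r=0, ω_s=1
Stage 1: 17(1−ω_c) = −75(0−ω_c)  ⇒  92ω_c = 17  ⇒  ω_c = 17/92
  ⇒ ω_c¹/ω_s¹ = 17/92
Stage 2: N_ring = 30 + 2·13 = 56
Stage 2: 30(ω_s−ω_c) = −56(ω_r−ω_c),  ω_s=0, ω_r=1
Stage 2: 30(0−ω_c) = −56(1−ω_c)  ⇒  86ω_c = 56  ⇒  ω_c = 28/43
  ⇒ ω_c²/ω_r² = 28/43
Coupling ω_r² = ω_c¹ ⇒ overall = 17/92 × 28/43 = 119/989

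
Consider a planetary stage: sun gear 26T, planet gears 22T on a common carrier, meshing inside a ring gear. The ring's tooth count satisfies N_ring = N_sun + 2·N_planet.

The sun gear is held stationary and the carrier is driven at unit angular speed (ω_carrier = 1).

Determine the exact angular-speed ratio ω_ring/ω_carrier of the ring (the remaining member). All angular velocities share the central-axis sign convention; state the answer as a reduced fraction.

48/35

N_ring = 26 + 2·22 = 70
26(ω_s−ω_c) = −70(ω_r−ω_c),  ω_s=0, ω_c=1
ω_r = 1 − (26/70)(0−1) = 48/35
ω_r/ω_c = 48/35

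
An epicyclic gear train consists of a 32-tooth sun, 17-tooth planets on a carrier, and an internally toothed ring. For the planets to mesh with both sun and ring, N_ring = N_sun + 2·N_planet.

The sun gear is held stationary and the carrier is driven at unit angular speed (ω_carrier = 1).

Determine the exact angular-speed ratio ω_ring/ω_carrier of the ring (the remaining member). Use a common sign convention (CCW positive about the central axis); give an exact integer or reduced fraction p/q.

N_ring = 32 + 2·17 = 66
32(ω_s−ω_c) = −66(ω_r−ω_c),  ω_s=0, ω_c=1
ω_r = 1 − (32/66)(0−1) = 49/33
ω_r/ω_c = 49/33

49/33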